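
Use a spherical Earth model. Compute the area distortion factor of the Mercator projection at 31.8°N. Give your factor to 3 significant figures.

1.38

For Mercator, h = k = sec φ (a conformal cylindrical projection has a single point scale, 1/cos φ).
Areal scale = k² = sec²φ = 1/cos²(31.8°) = 1/0.8499² = 1.384.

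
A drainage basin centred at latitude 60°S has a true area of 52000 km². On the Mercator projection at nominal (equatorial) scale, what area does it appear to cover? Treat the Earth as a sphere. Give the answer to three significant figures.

208000 km²

For Mercator, h = k = sec φ (a conformal cylindrical projection has a single point scale, 1/cos φ).
Areal scale = k² = sec²φ = 1/cos²(60°) = 1/0.5000² = 4.000.
Apparent area = 52000 × 4.000 ≈ 208000 km².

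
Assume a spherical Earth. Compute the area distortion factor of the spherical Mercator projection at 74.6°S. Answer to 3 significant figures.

14.2

For Mercator, h = k = sec φ (a conformal cylindrical projection has a single point scale, 1/cos φ).
Areal scale = k² = sec²φ = 1/cos²(74.6°) = 1/0.2656² = 14.18.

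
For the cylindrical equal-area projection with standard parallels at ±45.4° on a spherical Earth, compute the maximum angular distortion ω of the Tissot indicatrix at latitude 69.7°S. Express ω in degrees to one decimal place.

74.8°

Cylindrical equal-area (φ₀ = 45.4°): h = cos φ / cos 45.4° along meridians, k = cos 45.4° / cos φ along parallels; h·k = 1.
At 69.7°: h = 0.4941, k = 2.024; principal scales a = 2.024, b = 0.4941.
sin(ω/2) = (a − b)/(a + b) = 1.530/2.518 = 0.6075, so ω = 2 arcsin(0.6075) ≈ 74.8°.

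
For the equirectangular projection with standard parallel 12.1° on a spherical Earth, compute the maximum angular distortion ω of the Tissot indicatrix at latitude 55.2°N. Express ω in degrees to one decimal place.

In the equirectangular projection with standard parallel φ₀ = 12.1° (x = Rλ cos φ₀, y = Rφ), meridians are true-scale (h = 1) and the parallel scale is k = cos φ₀ / cos φ.
At 55.2°: h = 1.000, k = 1.713; principal scales a = 1.713, b = 1.000.
sin(ω/2) = (a − b)/(a + b) = 0.7133/2.713 = 0.2629, so ω = 2 arcsin(0.2629) ≈ 30.5°.

30.5°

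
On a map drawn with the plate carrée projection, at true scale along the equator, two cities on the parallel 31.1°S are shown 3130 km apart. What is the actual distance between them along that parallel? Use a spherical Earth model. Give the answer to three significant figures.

For the equirectangular projection with φ₀ = 0 (plate carrée), h = 1 along meridians and k = sec φ along parallels.
Along the parallel at 31.1°, map distances are exaggerated by k = sec 31.1° = 1.168.
True distance = 3130 / 1.168 = 3130 × cos 31.1° ≈ 2680 km.

2680 km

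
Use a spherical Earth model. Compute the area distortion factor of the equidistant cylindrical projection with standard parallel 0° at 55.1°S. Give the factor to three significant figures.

1.75

For the equirectangular projection with φ₀ = 0 (plate carrée), h = 1 along meridians and k = sec φ along parallels.
Areal scale = h·k = 1 × sec φ; at 55.1°, h = 1.000, k = 1.748, so h·k = 1.748.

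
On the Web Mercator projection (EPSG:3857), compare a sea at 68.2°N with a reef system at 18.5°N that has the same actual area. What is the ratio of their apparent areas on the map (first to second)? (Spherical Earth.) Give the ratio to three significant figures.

6.52

Mercator areal scale is sec²φ.
At 68.2°: sec²(68.2°) = 1/0.3714² = 7.251.
At 18.5°: sec²(18.5°) = 1/0.9483² = 1.112.
Ratio = 7.251/1.112 = cos²(18.5°)/cos²(68.2°) ≈ 6.52.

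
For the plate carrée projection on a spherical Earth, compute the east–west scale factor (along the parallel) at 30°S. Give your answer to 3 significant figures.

For the equirectangular projection with φ₀ = 0 (plate carrée), h = 1 along meridians and k = sec φ along parallels.
k = 1/cos 30° = 1/0.8660 = 1.155.

1.15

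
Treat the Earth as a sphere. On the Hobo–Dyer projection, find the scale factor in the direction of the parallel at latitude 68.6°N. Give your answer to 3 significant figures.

Hobo–Dyer is a cylindrical equal-area projection with standard parallels at ±37.5°. A cylindrical equal-area projection with standard parallel φ₀ has meridian scale h = cos φ / cos φ₀ and parallel scale k = cos φ₀ / cos φ (so areas are preserved, h·k = 1).
k = cos 37.5° / cos 68.6° = 0.7934/0.3649 = 2.174.

2.17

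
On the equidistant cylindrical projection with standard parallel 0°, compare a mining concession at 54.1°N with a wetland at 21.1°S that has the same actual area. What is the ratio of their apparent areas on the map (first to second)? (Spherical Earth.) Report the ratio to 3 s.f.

For the equirectangular projection with φ₀ = 0 (plate carrée), h = 1 along meridians and k = sec φ along parallels.
Areal scale at 54.1°: h·k = 1.000 × 1.705 = 1.705.
Areal scale at 21.1°: h·k = 1.000 × 1.072 = 1.072.
Ratio = 1.705/1.072 ≈ 1.59.

1.59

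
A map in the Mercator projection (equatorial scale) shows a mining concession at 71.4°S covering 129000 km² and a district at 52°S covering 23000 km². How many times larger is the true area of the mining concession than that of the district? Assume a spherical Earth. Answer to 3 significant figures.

Mercator's areal exaggeration is sec²φ; hence true area = (apparent area) · cos²φ.
True area of mining concession: 129000 × cos²(71.4°) = 129000 × 0.1017 = 13120 km².
True area of district: 23000 × cos²(52°) = 23000 × 0.3790 = 8718 km².
Ratio = 13120 / 8718 ≈ 1.51.

1.51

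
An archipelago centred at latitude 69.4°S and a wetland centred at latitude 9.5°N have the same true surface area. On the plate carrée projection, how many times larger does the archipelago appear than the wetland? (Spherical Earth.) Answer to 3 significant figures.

2.80

Plate carrée maps x = Rλ, y = Rφ. The meridian scale is h = 1 and the parallel scale is k = 1/cos φ = sec φ.
Areal scale at 69.4°: h·k = 1.000 × 2.842 = 2.842.
Areal scale at 9.5°: h·k = 1.000 × 1.014 = 1.014.
Ratio = 2.842/1.014 ≈ 2.80.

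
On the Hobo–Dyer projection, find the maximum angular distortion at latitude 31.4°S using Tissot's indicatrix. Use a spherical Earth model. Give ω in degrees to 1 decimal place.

8.4°

The Hobo–Dyer projection is cylindrical equal-area with φ₀ = 37.5°. For cylindrical equal-area with standard parallel φ₀, h = cos φ / cos φ₀ and k = cos φ₀ / cos φ, so h·k = 1.
At 31.4°: h = 1.076, k = 0.9295; principal scales a = 1.076, b = 0.9295.
sin(ω/2) = (a − b)/(a + b) = 0.1464/2.005 = 0.07301, so ω = 2 arcsin(0.07301) ≈ 8.4°.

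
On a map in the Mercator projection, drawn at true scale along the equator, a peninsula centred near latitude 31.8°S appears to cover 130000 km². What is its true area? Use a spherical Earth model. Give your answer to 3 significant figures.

93900 km²

For Mercator, h = k = sec φ (a conformal cylindrical projection has a single point scale, 1/cos φ).
Areal scale = k² = sec²φ = 1/cos²(31.8°) = 1/0.8499² = 1.384.
True area = apparent / (areal scale) = 130000 / 1.384 ≈ 93900 km².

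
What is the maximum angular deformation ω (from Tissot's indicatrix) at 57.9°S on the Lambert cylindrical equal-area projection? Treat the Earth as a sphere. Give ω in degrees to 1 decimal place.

68.1°

The Lambert cylindrical equal-area projection is the cylindrical equal-area projection with its standard parallel at the equator (φ₀ = 0). For cylindrical equal-area with standard parallel φ₀, h = cos φ / cos φ₀ and k = cos φ₀ / cos φ, so h·k = 1.
At 57.9°: h = 0.5314, k = 1.882; principal scales a = 1.882, b = 0.5314.
sin(ω/2) = (a − b)/(a + b) = 1.350/2.413 = 0.5596, so ω = 2 arcsin(0.5596) ≈ 68.1°.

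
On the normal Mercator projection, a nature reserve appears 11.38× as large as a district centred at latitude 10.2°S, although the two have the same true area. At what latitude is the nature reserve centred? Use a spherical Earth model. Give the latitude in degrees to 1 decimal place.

73.0°

On Mercator, (apparent₁)/(apparent₂) = sec²φ₁ / sec²φ₂ when true areas are equal.
cos²φ₂ / cos²φ₁ = 11.38  ⇒  cos φ₁ = cos 10.2° / √11.38 = 0.9842/3.373 = 0.2917.
φ₁ = arccos(0.2917) ≈ 73.0°.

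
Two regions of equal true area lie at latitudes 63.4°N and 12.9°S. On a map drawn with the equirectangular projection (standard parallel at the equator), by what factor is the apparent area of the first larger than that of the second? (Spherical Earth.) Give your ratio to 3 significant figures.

In the plate carrée (x = Rλ, y = Rφ), meridians are true-scale (h = 1) and parallels are stretched by k = sec φ.
Areal scale at 63.4°: h·k = 1.000 × 2.233 = 2.233.
Areal scale at 12.9°: h·k = 1.000 × 1.026 = 1.026.
Ratio = 2.233/1.026 ≈ 2.18.

2.18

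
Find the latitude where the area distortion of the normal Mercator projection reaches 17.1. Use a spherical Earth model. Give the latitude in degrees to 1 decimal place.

76.0°

Mercator areal scale is sec²φ.
sec²φ = 17.1  ⇒  cos²φ = 0.05848  ⇒  cos φ = 0.2418.
φ = arccos(0.2418) ≈ 76.0°.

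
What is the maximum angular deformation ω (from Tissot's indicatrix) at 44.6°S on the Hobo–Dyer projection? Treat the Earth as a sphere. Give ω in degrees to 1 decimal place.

12.4°

The Hobo–Dyer projection is cylindrical equal-area with φ₀ = 37.5°. A cylindrical equal-area projection with standard parallel φ₀ has meridian scale h = cos φ / cos φ₀ and parallel scale k = cos φ₀ / cos φ (so areas are preserved, h·k = 1).
At 44.6°: h = 0.8975, k = 1.114; principal scales a = 1.114, b = 0.8975.
sin(ω/2) = (a − b)/(a + b) = 0.2167/2.012 = 0.1077, so ω = 2 arcsin(0.1077) ≈ 12.4°.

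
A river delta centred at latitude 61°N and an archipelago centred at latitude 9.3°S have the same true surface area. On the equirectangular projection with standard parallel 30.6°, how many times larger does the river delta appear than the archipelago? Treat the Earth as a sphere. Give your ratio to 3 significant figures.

With standard parallel φ₀ = 30.6°, the equirectangular projection gives x = Rλ cos φ₀, y = Rφ, so h = 1 and k = cos 30.6° / cos φ.
Areal scale at 61°: h·k = 1.000 × 1.775 = 1.775.
Areal scale at 9.3°: h·k = 1.000 × 0.8722 = 0.8722.
Ratio = 1.775/0.8722 ≈ 2.04.

2.04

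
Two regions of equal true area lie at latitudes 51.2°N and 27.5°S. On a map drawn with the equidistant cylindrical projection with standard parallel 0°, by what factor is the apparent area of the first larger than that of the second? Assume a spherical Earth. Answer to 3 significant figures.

1.42

In the plate carrée (x = Rλ, y = Rφ), meridians are true-scale (h = 1) and parallels are stretched by k = sec φ.
Areal scale at 51.2°: h·k = 1.000 × 1.596 = 1.596.
Areal scale at 27.5°: h·k = 1.000 × 1.127 = 1.127.
Ratio = 1.596/1.127 ≈ 1.42.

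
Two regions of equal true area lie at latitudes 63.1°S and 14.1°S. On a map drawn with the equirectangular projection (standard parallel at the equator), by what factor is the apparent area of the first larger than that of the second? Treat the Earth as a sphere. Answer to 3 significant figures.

2.14

Plate carrée maps x = Rλ, y = Rφ. The meridian scale is h = 1 and the parallel scale is k = 1/cos φ = sec φ.
Areal scale at 63.1°: h·k = 1.000 × 2.210 = 2.210.
Areal scale at 14.1°: h·k = 1.000 × 1.031 = 1.031.
Ratio = 2.210/1.031 ≈ 2.14.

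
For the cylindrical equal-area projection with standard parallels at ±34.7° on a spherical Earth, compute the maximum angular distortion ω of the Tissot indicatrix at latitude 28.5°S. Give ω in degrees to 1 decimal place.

7.6°

Cylindrical equal-area (φ₀ = 34.7°): h = cos φ / cos 34.7° along meridians, k = cos 34.7° / cos φ along parallels; h·k = 1.
At 28.5°: h = 1.069, k = 0.9355; principal scales a = 1.069, b = 0.9355.
sin(ω/2) = (a − b)/(a + b) = 0.1334/2.004 = 0.06656, so ω = 2 arcsin(0.06656) ≈ 7.6°.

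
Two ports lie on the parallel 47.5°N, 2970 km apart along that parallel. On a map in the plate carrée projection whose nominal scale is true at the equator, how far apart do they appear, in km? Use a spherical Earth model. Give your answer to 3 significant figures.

4400 km

Plate carrée maps x = Rλ, y = Rφ. The meridian scale is h = 1 and the parallel scale is k = 1/cos φ = sec φ.
Along the parallel, k = sec 47.5° = 1/0.6756 = 1.480.
Map distance = 2970 × 1.480 ≈ 4400 km.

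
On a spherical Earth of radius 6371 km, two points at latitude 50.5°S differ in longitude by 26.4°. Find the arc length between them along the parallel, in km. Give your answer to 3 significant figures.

Arc length along a parallel = R cos φ · Δλ (with Δλ in radians).
= 6371 × cos 50.5° × (26.4° × π/180) = 6371 × 0.6361 × 0.4608 ≈ 1870 km.

1870 km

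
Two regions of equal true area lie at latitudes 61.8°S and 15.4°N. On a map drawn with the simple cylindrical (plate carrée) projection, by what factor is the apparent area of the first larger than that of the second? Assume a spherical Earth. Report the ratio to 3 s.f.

2.04

For the equirectangular projection with φ₀ = 0 (plate carrée), h = 1 along meridians and k = sec φ along parallels.
Areal scale at 61.8°: h·k = 1.000 × 2.116 = 2.116.
Areal scale at 15.4°: h·k = 1.000 × 1.037 = 1.037.
Ratio = 2.116/1.037 ≈ 2.04.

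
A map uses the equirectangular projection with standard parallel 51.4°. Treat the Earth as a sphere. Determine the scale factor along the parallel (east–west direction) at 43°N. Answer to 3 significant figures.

With standard parallel φ₀ = 51.4°, the equirectangular projection gives x = Rλ cos φ₀, y = Rφ, so h = 1 and k = cos 51.4° / cos φ.
k = cos 51.4° / cos 43° = 0.6239/0.7314 = 0.8530.

0.853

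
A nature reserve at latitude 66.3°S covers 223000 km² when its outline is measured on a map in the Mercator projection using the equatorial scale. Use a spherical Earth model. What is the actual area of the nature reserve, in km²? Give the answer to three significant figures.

For Mercator, h = k = sec φ (a conformal cylindrical projection has a single point scale, 1/cos φ).
Areal scale = k² = sec²φ = 1/cos²(66.3°) = 1/0.4019² = 6.190.
True area = apparent / (areal scale) = 223000 / 6.190 ≈ 36000 km².

36000 km²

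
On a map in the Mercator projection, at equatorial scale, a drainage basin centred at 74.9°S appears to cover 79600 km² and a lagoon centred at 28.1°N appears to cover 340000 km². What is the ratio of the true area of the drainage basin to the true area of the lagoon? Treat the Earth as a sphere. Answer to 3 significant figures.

0.0204

On Mercator the areal scale is sec²φ, so true area = apparent × cos²φ.
True area of drainage basin: 79600 × cos²(74.9°) = 79600 × 0.06786 = 5402 km².
True area of lagoon: 340000 × cos²(28.1°) = 340000 × 0.7781 = 264600 km².
Ratio = 5402 / 264600 ≈ 0.0204.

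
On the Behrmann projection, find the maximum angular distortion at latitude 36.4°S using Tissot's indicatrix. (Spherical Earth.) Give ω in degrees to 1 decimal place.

8.4°

Behrmann is a cylindrical equal-area projection with standard parallels at ±30°. Cylindrical equal-area (φ₀ = 30°): h = cos φ / cos 30° along meridians, k = cos 30° / cos φ along parallels; h·k = 1.
At 36.4°: h = 0.9294, k = 1.076; principal scales a = 1.076, b = 0.9294.
sin(ω/2) = (a − b)/(a + b) = 0.1465/2.005 = 0.07307, so ω = 2 arcsin(0.07307) ≈ 8.4°.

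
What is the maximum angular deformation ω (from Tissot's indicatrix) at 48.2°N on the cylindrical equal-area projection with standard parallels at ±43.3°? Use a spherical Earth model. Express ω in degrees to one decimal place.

10.1°

For cylindrical equal-area with standard parallel φ₀, h = cos φ / cos φ₀ and k = cos φ₀ / cos φ, so h·k = 1.
At 48.2°: h = 0.9159, k = 1.092; principal scales a = 1.092, b = 0.9159.
sin(ω/2) = (a − b)/(a + b) = 0.1760/2.008 = 0.08767, so ω = 2 arcsin(0.08767) ≈ 10.1°.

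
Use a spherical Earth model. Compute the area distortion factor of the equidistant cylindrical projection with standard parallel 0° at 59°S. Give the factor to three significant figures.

1.94

Plate carrée maps x = Rλ, y = Rφ. The meridian scale is h = 1 and the parallel scale is k = 1/cos φ = sec φ.
Areal scale = h·k = 1 × sec φ; at 59°, h = 1.000, k = 1.942, so h·k = 1.942.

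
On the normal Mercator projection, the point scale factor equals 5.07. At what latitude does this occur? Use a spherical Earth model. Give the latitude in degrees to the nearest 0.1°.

Mercator scale is k = sec φ = 1/cos φ.
1/cos φ = 5.07  ⇒  cos φ = 0.1972  ⇒  φ = arccos(0.1972) ≈ 78.6°.

78.6°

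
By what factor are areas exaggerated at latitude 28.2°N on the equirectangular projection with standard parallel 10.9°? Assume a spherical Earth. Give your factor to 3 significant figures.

1.11

In the equirectangular projection with standard parallel φ₀ = 10.9° (x = Rλ cos φ₀, y = Rφ), meridians are true-scale (h = 1) and the parallel scale is k = cos φ₀ / cos φ.
Areal scale = h·k = 1 × cos φ₀ / cos φ; at 28.2°, h = 1.000, k = 1.114, so h·k = 1.114.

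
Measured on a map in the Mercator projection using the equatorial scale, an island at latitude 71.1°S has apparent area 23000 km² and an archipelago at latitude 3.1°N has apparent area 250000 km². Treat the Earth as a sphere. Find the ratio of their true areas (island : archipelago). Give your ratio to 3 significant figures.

0.00968

Mercator's areal exaggeration is sec²φ; hence true area = (apparent area) · cos²φ.
True area of island: 23000 × cos²(71.1°) = 23000 × 0.1049 = 2413 km².
True area of archipelago: 250000 × cos²(3.1°) = 250000 × 0.9971 = 249300 km².
Ratio = 2413 / 249300 ≈ 0.00968.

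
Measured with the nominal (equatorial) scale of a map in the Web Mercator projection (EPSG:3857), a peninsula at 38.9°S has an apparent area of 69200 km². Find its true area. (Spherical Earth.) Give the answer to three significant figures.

41900 km²

The Mercator projection is conformal; its linear scale factor is the same in every direction and equals sec φ = 1/cos φ.
Areal scale = k² = sec²φ = 1/cos²(38.9°) = 1/0.7782² = 1.651.
True area = apparent / (areal scale) = 69200 / 1.651 ≈ 41900 km².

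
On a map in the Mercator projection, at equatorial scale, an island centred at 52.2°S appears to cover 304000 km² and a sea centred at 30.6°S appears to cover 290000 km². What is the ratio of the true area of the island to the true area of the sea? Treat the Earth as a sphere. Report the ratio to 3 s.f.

Mercator's areal exaggeration is sec²φ; hence true area = (apparent area) · cos²φ.
True area of island: 304000 × cos²(52.2°) = 304000 × 0.3757 = 114200 km².
True area of sea: 290000 × cos²(30.6°) = 290000 × 0.7409 = 214900 km².
Ratio = 114200 / 214900 ≈ 0.532.

0.532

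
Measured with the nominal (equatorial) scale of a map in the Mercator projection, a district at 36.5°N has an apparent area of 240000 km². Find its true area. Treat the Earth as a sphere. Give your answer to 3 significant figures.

155000 km²

The Mercator projection is conformal; its linear scale factor is the same in every direction and equals sec φ = 1/cos φ.
Areal scale = k² = sec²φ = 1/cos²(36.5°) = 1/0.8039² = 1.548.
True area = apparent / (areal scale) = 240000 / 1.548 ≈ 155000 km².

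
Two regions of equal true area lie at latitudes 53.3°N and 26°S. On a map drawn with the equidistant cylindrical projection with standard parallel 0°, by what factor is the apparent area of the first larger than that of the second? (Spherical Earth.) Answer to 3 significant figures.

1.50

For the equirectangular projection with φ₀ = 0 (plate carrée), h = 1 along meridians and k = sec φ along parallels.
Areal scale at 53.3°: h·k = 1.000 × 1.673 = 1.673.
Areal scale at 26°: h·k = 1.000 × 1.113 = 1.113.
Ratio = 1.673/1.113 ≈ 1.50.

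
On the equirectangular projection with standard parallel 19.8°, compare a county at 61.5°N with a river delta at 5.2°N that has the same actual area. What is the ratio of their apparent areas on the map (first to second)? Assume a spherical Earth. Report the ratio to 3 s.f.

2.09

The equidistant cylindrical projection with φ₀ = 19.8° has h = 1 (meridians true) and k = cos φ₀ / cos φ along parallels.
Areal scale at 61.5°: h·k = 1.000 × 1.972 = 1.972.
Areal scale at 5.2°: h·k = 1.000 × 0.9448 = 0.9448.
Ratio = 1.972/0.9448 ≈ 2.09.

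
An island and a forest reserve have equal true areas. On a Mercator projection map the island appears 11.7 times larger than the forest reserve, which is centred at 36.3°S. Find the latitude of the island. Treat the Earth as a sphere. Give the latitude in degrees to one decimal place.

Mercator areal scale is sec²φ, so apparent-area ratio = sec²φ₁ / sec²φ₂ = cos²φ₂ / cos²φ₁.
cos²φ₂ / cos²φ₁ = 11.7  ⇒  cos φ₁ = cos 36.3° / √11.7 = 0.8059/3.421 = 0.2356.
φ₁ = arccos(0.2356) ≈ 76.4°.

76.4°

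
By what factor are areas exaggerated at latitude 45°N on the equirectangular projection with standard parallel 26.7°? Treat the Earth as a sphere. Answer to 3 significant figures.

1.26

The equidistant cylindrical projection with φ₀ = 26.7° has h = 1 (meridians true) and k = cos φ₀ / cos φ along parallels.
Areal scale = h·k = 1 × cos φ₀ / cos φ; at 45°, h = 1.000, k = 1.263, so h·k = 1.263.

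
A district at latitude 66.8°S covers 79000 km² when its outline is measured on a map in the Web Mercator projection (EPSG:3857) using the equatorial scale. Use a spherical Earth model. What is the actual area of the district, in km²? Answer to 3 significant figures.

12300 km²

Mercator is conformal, so the point scale is isotropic: h = k = sec φ = 1/cos φ.
Areal scale = k² = sec²φ = 1/cos²(66.8°) = 1/0.3939² = 6.444.
True area = apparent / (areal scale) = 79000 / 6.444 ≈ 12300 km².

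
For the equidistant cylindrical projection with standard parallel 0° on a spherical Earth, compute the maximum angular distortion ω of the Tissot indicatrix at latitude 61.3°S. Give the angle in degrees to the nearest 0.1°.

41.1°

In the plate carrée (x = Rλ, y = Rφ), meridians are true-scale (h = 1) and parallels are stretched by k = sec φ.
At 61.3°: h = 1.000, k = 2.082; principal scales a = 2.082, b = 1.000.
sin(ω/2) = (a − b)/(a + b) = 1.082/3.082 = 0.3511, so ω = 2 arcsin(0.3511) ≈ 41.1°.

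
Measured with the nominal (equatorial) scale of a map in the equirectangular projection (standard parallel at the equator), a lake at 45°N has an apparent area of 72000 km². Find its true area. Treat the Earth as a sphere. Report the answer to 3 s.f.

50900 km²

In the plate carrée (x = Rλ, y = Rφ), meridians are true-scale (h = 1) and parallels are stretched by k = sec φ.
Areal scale = h·k = 1 × sec φ; at 45°, h = 1.000, k = 1.414, so h·k = 1.414.
True area = apparent / (areal scale) = 72000 / 1.414 ≈ 50900 km².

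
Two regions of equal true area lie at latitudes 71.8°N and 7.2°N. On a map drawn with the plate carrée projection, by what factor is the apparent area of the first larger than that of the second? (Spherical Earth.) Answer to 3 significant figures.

3.18

Plate carrée maps x = Rλ, y = Rφ. The meridian scale is h = 1 and the parallel scale is k = 1/cos φ = sec φ.
Areal scale at 71.8°: h·k = 1.000 × 3.202 = 3.202.
Areal scale at 7.2°: h·k = 1.000 × 1.008 = 1.008.
Ratio = 3.202/1.008 ≈ 3.18.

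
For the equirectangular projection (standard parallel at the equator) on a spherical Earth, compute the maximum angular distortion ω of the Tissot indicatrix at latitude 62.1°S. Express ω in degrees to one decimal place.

42.5°

Plate carrée maps x = Rλ, y = Rφ. The meridian scale is h = 1 and the parallel scale is k = 1/cos φ = sec φ.
At 62.1°: h = 1.000, k = 2.137; principal scales a = 2.137, b = 1.000.
sin(ω/2) = (a − b)/(a + b) = 1.137/3.137 = 0.3625, so ω = 2 arcsin(0.3625) ≈ 42.5°.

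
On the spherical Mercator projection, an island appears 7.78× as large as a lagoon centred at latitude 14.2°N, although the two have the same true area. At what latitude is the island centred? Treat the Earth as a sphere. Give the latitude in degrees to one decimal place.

69.7°

On Mercator, (apparent₁)/(apparent₂) = sec²φ₁ / sec²φ₂ when true areas are equal.
cos²φ₂ / cos²φ₁ = 7.78  ⇒  cos φ₁ = cos 14.2° / √7.78 = 0.9694/2.789 = 0.3476.
φ₁ = arccos(0.3476) ≈ 69.7°.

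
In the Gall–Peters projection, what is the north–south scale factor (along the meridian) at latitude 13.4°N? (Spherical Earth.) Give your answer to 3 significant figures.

1.38

The Gall–Peters projection is cylindrical equal-area with φ₀ = 45°. Cylindrical equal-area (φ₀ = 45°): h = cos φ / cos 45° along meridians, k = cos 45° / cos φ along parallels; h·k = 1.
h = cos 13.4° / cos 45° = 0.9728/0.7071 = 1.376.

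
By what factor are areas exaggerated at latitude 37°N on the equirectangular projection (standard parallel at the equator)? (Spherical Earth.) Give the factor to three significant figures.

1.25

For the equirectangular projection with φ₀ = 0 (plate carrée), h = 1 along meridians and k = sec φ along parallels.
Areal scale = h·k = 1 × sec φ; at 37°, h = 1.000, k = 1.252, so h·k = 1.252.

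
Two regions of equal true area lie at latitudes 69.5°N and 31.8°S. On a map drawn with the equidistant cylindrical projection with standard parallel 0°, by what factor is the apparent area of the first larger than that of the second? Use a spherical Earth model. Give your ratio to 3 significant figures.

In the plate carrée (x = Rλ, y = Rφ), meridians are true-scale (h = 1) and parallels are stretched by k = sec φ.
Areal scale at 69.5°: h·k = 1.000 × 2.855 = 2.855.
Areal scale at 31.8°: h·k = 1.000 × 1.177 = 1.177.
Ratio = 2.855/1.177 ≈ 2.43.

2.43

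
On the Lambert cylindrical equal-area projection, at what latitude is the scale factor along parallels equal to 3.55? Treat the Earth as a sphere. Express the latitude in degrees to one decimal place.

The Lambert cylindrical equal-area projection is the cylindrical equal-area projection with its standard parallel at the equator (φ₀ = 0). Cylindrical equal-area (φ₀ = 0°): h = cos φ / cos 0° along meridians, k = cos 0° / cos φ along parallels; h·k = 1.
k = cos φ₀ / cos φ = 3.55  ⇒  cos φ = cos 0° / 3.55 = 0.2817.
φ = arccos(0.2817) ≈ 73.6°.

73.6°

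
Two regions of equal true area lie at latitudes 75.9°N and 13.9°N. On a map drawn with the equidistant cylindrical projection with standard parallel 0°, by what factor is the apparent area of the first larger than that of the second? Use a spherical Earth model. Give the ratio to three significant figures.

3.98

Plate carrée maps x = Rλ, y = Rφ. The meridian scale is h = 1 and the parallel scale is k = 1/cos φ = sec φ.
Areal scale at 75.9°: h·k = 1.000 × 4.105 = 4.105.
Areal scale at 13.9°: h·k = 1.000 × 1.030 = 1.030.
Ratio = 4.105/1.030 ≈ 3.98.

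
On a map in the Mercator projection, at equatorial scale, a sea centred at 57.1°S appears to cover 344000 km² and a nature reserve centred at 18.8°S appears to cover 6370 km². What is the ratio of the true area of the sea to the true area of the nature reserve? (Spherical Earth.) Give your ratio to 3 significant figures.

17.8

Since Mercator area scale is 1/cos²φ, the true area equals the apparent area multiplied by cos²φ.
True area of sea: 344000 × cos²(57.1°) = 344000 × 0.2950 = 101500 km².
True area of nature reserve: 6370 × cos²(18.8°) = 6370 × 0.8961 = 5708 km².
Ratio = 101500 / 5708 ≈ 17.8.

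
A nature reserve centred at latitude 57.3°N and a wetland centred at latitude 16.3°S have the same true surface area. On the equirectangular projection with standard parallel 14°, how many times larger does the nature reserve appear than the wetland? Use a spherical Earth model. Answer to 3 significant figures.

1.78

With standard parallel φ₀ = 14°, the equirectangular projection gives x = Rλ cos φ₀, y = Rφ, so h = 1 and k = cos 14° / cos φ.
Areal scale at 57.3°: h·k = 1.000 × 1.796 = 1.796.
Areal scale at 16.3°: h·k = 1.000 × 1.011 = 1.011.
Ratio = 1.796/1.011 ≈ 1.78.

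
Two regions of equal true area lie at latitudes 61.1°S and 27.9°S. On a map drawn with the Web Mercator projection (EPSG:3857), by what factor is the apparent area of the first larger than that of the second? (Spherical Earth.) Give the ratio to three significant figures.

3.34

Mercator is conformal with k = sec φ, so areal scale = k² = sec²φ.
At 61.1°: sec²(61.1°) = 1/0.4833² = 4.282.
At 27.9°: sec²(27.9°) = 1/0.8838² = 1.280.
Ratio = 4.282/1.280 = cos²(27.9°)/cos²(61.1°) ≈ 3.34.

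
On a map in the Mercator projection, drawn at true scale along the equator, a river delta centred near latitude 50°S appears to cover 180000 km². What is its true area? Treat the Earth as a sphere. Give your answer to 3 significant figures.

For Mercator, h = k = sec φ (a conformal cylindrical projection has a single point scale, 1/cos φ).
Areal scale = k² = sec²φ = 1/cos²(50°) = 1/0.6428² = 2.420.
True area = apparent / (areal scale) = 180000 / 2.420 ≈ 74400 km².

74400 km²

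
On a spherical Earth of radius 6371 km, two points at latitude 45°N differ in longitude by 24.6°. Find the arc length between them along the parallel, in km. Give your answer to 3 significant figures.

Arc length along a parallel = R cos φ · Δλ (with Δλ in radians).
= 6371 × cos 45° × (24.6° × π/180) = 6371 × 0.7071 × 0.4294 ≈ 1930 km.

1930 km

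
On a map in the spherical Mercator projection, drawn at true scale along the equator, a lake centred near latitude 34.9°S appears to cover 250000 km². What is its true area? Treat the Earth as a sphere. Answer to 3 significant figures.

Mercator is conformal, so the point scale is isotropic: h = k = sec φ = 1/cos φ.
Areal scale = k² = sec²φ = 1/cos²(34.9°) = 1/0.8202² = 1.487.
True area = apparent / (areal scale) = 250000 / 1.487 ≈ 168000 km².

168000 km²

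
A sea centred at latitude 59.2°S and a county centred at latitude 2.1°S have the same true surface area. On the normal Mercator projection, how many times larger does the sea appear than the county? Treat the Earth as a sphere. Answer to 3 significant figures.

3.81

Mercator areal scale is sec²φ.
At 59.2°: sec²(59.2°) = 1/0.5120² = 3.814.
At 2.1°: sec²(2.1°) = 1/0.9993² = 1.001.
Ratio = 3.814/1.001 = cos²(2.1°)/cos²(59.2°) ≈ 3.81.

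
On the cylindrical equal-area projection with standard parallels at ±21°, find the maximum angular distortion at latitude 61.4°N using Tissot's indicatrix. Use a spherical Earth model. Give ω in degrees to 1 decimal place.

71.4°

A cylindrical equal-area projection with standard parallel φ₀ has meridian scale h = cos φ / cos φ₀ and parallel scale k = cos φ₀ / cos φ (so areas are preserved, h·k = 1).
At 61.4°: h = 0.5127, k = 1.950; principal scales a = 1.950, b = 0.5127.
sin(ω/2) = (a − b)/(a + b) = 1.438/2.463 = 0.5836, so ω = 2 arcsin(0.5836) ≈ 71.4°.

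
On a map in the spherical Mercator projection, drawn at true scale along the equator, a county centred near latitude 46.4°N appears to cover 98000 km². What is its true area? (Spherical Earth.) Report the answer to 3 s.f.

For Mercator, h = k = sec φ (a conformal cylindrical projection has a single point scale, 1/cos φ).
Areal scale = k² = sec²φ = 1/cos²(46.4°) = 1/0.6896² = 2.103.
True area = apparent / (areal scale) = 98000 / 2.103 ≈ 46600 km².

46600 km²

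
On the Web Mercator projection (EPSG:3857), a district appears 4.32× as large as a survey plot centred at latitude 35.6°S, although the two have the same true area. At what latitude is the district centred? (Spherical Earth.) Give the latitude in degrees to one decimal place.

67.0°

On Mercator, (apparent₁)/(apparent₂) = sec²φ₁ / sec²φ₂ when true areas are equal.
cos²φ₂ / cos²φ₁ = 4.32  ⇒  cos φ₁ = cos 35.6° / √4.32 = 0.8131/2.078 = 0.3912.
φ₁ = arccos(0.3912) ≈ 67.0°.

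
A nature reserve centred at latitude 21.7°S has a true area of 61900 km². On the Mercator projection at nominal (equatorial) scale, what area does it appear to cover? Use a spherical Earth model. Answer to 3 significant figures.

71700 km²

The Mercator projection is conformal; its linear scale factor is the same in every direction and equals sec φ = 1/cos φ.
Areal scale = k² = sec²φ = 1/cos²(21.7°) = 1/0.9291² = 1.158.
Apparent area = 61900 × 1.158 ≈ 71700 km².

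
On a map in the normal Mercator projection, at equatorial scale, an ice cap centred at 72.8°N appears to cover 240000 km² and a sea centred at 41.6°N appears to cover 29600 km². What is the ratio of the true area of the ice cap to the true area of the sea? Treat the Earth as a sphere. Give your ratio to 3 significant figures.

On Mercator the areal scale is sec²φ, so true area = apparent × cos²φ.
True area of ice cap: 240000 × cos²(72.8°) = 240000 × 0.08744 = 20990 km².
True area of sea: 29600 × cos²(41.6°) = 29600 × 0.5592 = 16550 km².
Ratio = 20990 / 16550 ≈ 1.27.

1.27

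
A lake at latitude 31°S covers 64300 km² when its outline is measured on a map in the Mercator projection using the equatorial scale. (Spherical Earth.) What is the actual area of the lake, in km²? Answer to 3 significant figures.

47200 km²

The Mercator projection is conformal; its linear scale factor is the same in every direction and equals sec φ = 1/cos φ.
Areal scale = k² = sec²φ = 1/cos²(31°) = 1/0.8572² = 1.361.
True area = apparent / (areal scale) = 64300 / 1.361 ≈ 47200 km².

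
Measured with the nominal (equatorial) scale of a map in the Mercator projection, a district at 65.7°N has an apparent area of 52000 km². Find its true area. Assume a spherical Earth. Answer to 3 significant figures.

The Mercator projection is conformal; its linear scale factor is the same in every direction and equals sec φ = 1/cos φ.
Areal scale = k² = sec²φ = 1/cos²(65.7°) = 1/0.4115² = 5.905.
True area = apparent / (areal scale) = 52000 / 5.905 ≈ 8810 km².

8810 km²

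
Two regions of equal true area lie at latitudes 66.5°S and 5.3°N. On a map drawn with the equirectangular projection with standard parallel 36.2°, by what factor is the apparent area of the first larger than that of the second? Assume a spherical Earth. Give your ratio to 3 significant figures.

With standard parallel φ₀ = 36.2°, the equirectangular projection gives x = Rλ cos φ₀, y = Rφ, so h = 1 and k = cos 36.2° / cos φ.
Areal scale at 66.5°: h·k = 1.000 × 2.024 = 2.024.
Areal scale at 5.3°: h·k = 1.000 × 0.8104 = 0.8104.
Ratio = 2.024/0.8104 ≈ 2.50.

2.50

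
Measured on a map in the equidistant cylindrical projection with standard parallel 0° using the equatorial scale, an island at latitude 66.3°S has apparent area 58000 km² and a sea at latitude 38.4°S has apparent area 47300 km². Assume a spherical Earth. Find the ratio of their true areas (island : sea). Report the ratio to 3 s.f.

0.629

Plate carrée has h = 1 and k = sec φ, giving areal scale sec φ; true area = (apparent area) · cos φ.
True area of island: 58000 × cos(66.3°) = 58000 × 0.4019 = 23310 km².
True area of sea: 47300 × cos(38.4°) = 47300 × 0.7837 = 37070 km².
Ratio = 23310 / 37070 ≈ 0.629.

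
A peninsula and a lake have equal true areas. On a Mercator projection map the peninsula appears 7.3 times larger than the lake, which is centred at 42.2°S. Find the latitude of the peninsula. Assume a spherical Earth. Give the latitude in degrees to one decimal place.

Mercator areal scale is sec²φ, so apparent-area ratio = sec²φ₁ / sec²φ₂ = cos²φ₂ / cos²φ₁.
cos²φ₂ / cos²φ₁ = 7.3  ⇒  cos φ₁ = cos 42.2° / √7.3 = 0.7408/2.702 = 0.2742.
φ₁ = arccos(0.2742) ≈ 74.1°.

74.1°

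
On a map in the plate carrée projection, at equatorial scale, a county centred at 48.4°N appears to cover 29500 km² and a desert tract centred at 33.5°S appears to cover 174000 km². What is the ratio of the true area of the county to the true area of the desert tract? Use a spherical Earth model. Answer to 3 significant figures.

0.135

Plate carrée has h = 1 and k = sec φ, giving areal scale sec φ; true area = (apparent area) · cos φ.
True area of county: 29500 × cos(48.4°) = 29500 × 0.6639 = 19590 km².
True area of desert tract: 174000 × cos(33.5°) = 174000 × 0.8339 = 145100 km².
Ratio = 19590 / 145100 ≈ 0.135.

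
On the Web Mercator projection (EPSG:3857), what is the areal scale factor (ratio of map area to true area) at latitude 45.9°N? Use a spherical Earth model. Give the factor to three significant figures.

2.06

The Mercator projection is conformal; its linear scale factor is the same in every direction and equals sec φ = 1/cos φ.
Areal scale = k² = sec²φ = 1/cos²(45.9°) = 1/0.6959² = 2.065.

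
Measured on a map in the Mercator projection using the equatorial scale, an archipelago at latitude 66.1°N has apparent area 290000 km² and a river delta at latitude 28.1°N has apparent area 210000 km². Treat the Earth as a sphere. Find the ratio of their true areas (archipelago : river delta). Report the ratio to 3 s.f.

On Mercator the areal scale is sec²φ, so true area = apparent × cos²φ.
True area of archipelago: 290000 × cos²(66.1°) = 290000 × 0.1641 = 47600 km².
True area of river delta: 210000 × cos²(28.1°) = 210000 × 0.7781 = 163400 km².
Ratio = 47600 / 163400 ≈ 0.291.

0.291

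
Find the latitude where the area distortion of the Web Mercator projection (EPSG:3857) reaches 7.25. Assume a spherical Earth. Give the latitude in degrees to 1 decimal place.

68.2°

Mercator areal scale is sec²φ.
sec²φ = 7.25  ⇒  cos²φ = 0.1379  ⇒  cos φ = 0.3714.
φ = arccos(0.3714) ≈ 68.2°.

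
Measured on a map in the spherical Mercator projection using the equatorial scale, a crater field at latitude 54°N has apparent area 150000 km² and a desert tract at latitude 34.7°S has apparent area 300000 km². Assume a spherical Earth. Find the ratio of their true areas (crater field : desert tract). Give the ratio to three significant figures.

On Mercator the areal scale is sec²φ, so true area = apparent × cos²φ.
True area of crater field: 150000 × cos²(54°) = 150000 × 0.3455 = 51820 km².
True area of desert tract: 300000 × cos²(34.7°) = 300000 × 0.6759 = 202800 km².
Ratio = 51820 / 202800 ≈ 0.256.

0.256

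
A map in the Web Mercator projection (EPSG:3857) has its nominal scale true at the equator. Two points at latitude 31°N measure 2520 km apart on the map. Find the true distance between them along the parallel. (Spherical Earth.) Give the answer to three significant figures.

For Mercator, h = k = sec φ (a conformal cylindrical projection has a single point scale, 1/cos φ).
Along the parallel at 31°, map distances are exaggerated by k = sec 31° = 1.167.
True distance = 2520 / 1.167 = 2520 × cos 31° ≈ 2160 km.

2160 km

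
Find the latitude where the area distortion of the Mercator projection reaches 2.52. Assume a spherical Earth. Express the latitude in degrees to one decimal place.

51.0°

Mercator areal scale is sec²φ.
sec²φ = 2.52  ⇒  cos²φ = 0.3968  ⇒  cos φ = 0.6299.
φ = arccos(0.6299) ≈ 51.0°.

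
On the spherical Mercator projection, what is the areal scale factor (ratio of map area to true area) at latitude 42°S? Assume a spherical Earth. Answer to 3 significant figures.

For Mercator, h = k = sec φ (a conformal cylindrical projection has a single point scale, 1/cos φ).
Areal scale = k² = sec²φ = 1/cos²(42°) = 1/0.7431² = 1.811.

1.81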